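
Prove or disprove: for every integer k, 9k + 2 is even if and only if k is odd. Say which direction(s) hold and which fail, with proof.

Forward direction. This fails: k = 0 gives 9k + 2 = 2, which is even, but 0 is even, not odd.

Converse. This also fails: k = 3 is odd, but 9k + 2 = 29 is odd, not even.

Neither direction holds.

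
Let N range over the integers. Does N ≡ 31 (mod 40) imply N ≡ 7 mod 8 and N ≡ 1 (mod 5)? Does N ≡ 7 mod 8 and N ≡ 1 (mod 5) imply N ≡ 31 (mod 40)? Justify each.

(⇒) Suppose N ≡ 31 (mod 40); write N = 40j + 31. Since 8 ∣ 40, reducing mod 8 gives N ≡ 31 ≡ 7 (mod 8); since 5 ∣ 40, reducing mod 5 gives N ≡ 31 ≡ 1 (mod 5).

(⇐) Conversely, if N ≡ 7 (mod 8) and N ≡ 1 (mod 5), then by the Chinese remainder theorem N ≡ 31 (mod 40). This is exactly N ≡ 31 (mod 40).

Both implications hold.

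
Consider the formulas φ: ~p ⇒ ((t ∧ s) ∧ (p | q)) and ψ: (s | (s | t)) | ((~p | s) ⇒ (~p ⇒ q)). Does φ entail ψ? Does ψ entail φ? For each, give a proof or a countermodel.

Not equivalent: only (⇒) holds.

(⇒) Assume the antecedent. If p is true, the consequent reduces to true regardless of the other variables. If p is false, the antecedent forces (t = T, p = F, s = T, q = T), and the consequent holds there. Either way the consequent holds.

(⇐) This fails. Under t = T, p = F, s = F, q = F, the left side is false but the right side is true.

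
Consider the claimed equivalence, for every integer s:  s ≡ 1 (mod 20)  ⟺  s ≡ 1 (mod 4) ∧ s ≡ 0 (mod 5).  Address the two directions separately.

Neither implication holds.

(⇒) This fails: s = 1 gives 1 ≡ 1 (mod 20) but 1 ≡ 1 (mod 5), so the conjunction on the right does not hold.

(⇐) This fails: s = 5 satisfies both congruences on the right (5 ≡ 1 mod 4 and 5 ≡ 0 mod 5) yet 5 ≡ 5 (mod 20), not 1.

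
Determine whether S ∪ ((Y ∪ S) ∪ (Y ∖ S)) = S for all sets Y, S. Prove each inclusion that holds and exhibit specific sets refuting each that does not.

(⟹) This inclusion fails. Take Y = {1}, S = ∅; then 1 ∈ S ∪ ((Y ∪ S) ∪ (Y ∖ S)) but 1 ∉ S.

(⟸) Let x ∈ S. Then either x ∈ S and x ∉ Y; or x ∈ Y ∩ S. In each case x ∈ S ∪ ((Y ∪ S) ∪ (Y ∖ S)), so S ⊆ S ∪ ((Y ∪ S) ∪ (Y ∖ S)).

The sets are not equal: only the reverse inclusion holds.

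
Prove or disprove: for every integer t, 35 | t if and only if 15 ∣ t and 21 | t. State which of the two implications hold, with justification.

(⟸) Suppose 15 ∣ t and 21 ∣ t. Any common multiple of 15 and 21 is a multiple of their lcm; here lcm(15, 21) = 15·21/gcd(15, 21) = 315/3 = 105, so 105 ∣ t. Since 35 ∣ 105, it follows that 35 ∣ t.

(⟹) This fails: take t = 35. Certainly 35 ∣ 35, but 15 ∤ 35.

Only the converse holds.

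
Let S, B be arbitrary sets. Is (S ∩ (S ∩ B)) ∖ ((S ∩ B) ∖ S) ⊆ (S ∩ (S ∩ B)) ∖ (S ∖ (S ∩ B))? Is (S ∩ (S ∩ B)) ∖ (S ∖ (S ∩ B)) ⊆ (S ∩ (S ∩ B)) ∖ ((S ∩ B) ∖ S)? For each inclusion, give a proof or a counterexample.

Both inclusions hold; the sets are equal.

(⊆) Let x ∈ (S ∩ (S ∩ B)) ∖ ((S ∩ B) ∖ S). Then x ∈ S ∩ B, from which x ∈ (S ∩ (S ∩ B)) ∖ (S ∖ (S ∩ B)).

(⊇) Let x ∈ (S ∩ (S ∩ B)) ∖ (S ∖ (S ∩ B)). Then x ∈ S ∩ B, from which x ∈ (S ∩ (S ∩ B)) ∖ ((S ∩ B) ∖ S).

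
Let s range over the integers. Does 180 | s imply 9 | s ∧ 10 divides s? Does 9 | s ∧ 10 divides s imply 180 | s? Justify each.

[⇒] If 180 ∣ s, write s = 180q. Since 180 = 20·9, s = 9·(20q), so 9 ∣ s; and since 180 = 18·10, s = 10·(18q), so 10 ∣ s.

[⇐] This fails: take s = 90. Both 9 ∣ 90 and 10 ∣ 90, yet 90 is not a multiple of 180 (since 90 = 0·180 + 90), so 180 ∤ 90.

Not equivalent: only (⇒) holds.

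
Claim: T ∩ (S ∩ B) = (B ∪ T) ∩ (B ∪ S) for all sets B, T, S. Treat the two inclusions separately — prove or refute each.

The sets are not equal: only the forward inclusion holds.

(⊆) Let x ∈ T ∩ (S ∩ B). Then x ∈ B ∩ T ∩ S, from which x ∈ (B ∪ T) ∩ (B ∪ S).

(⊇) This inclusion fails. Take B = {1}, T = ∅, S = ∅; then 1 ∈ (B ∪ T) ∩ (B ∪ S) but 1 ∉ T ∩ (S ∩ B).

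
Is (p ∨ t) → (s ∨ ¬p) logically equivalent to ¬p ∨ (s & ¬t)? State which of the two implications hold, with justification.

Forward direction. This fails. Under p = T, t = T, s = T, the left side is true but the right side is false.

Converse. Assume the antecedent. If p is true, the antecedent forces (p = T, t = F, s = T), and (p ∨ t) → (s ∨ ¬p) holds there. If p is false, (p ∨ t) → (s ∨ ¬p) reduces to true regardless of the other variables. Either way (p ∨ t) → (s ∨ ¬p) holds.

(⇒) fails; (⇐) holds.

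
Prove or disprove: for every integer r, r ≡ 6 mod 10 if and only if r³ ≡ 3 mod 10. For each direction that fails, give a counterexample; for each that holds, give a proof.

Neither implication holds.

[⇒] This fails: take r = 6. Then 6 ≡ 6 (mod 10), but 6³ = 216 ≡ 6 (mod 10), not 3.

[⇐] This fails: take r = 7. Then 7³ = 343 ≡ 3 (mod 10), yet 7 ≡ 7 (mod 10), not 6.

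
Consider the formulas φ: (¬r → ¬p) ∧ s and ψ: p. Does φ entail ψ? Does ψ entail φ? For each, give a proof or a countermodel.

Forward direction. This fails. Under r = F, s = T, p = F, the left side is true but the right side is false.

Converse. This fails. Under r = F, s = F, p = T, the left side is false but the right side is true.

Neither direction holds.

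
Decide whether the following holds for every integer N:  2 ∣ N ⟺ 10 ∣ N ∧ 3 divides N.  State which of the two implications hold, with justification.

Only the converse holds.

(⟹) This fails: take N = 2. Certainly 2 ∣ 2, but 10 ∤ 2.

(⟸) Suppose 10 ∣ N and 3 ∣ N. Any common multiple of 10 and 3 is a multiple of their lcm; here gcd(10, 3) = 1, so lcm(10, 3) = 10·3 = 30, so 30 ∣ N. Since 2 ∣ 30, it follows that 2 ∣ N.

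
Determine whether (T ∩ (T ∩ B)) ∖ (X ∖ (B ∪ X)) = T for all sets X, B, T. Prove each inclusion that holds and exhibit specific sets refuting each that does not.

(⊆) holds; (⊇) fails.

(⟹) Let x ∈ (T ∩ (T ∩ B)) ∖ (X ∖ (B ∪ X)). Then either x ∈ B ∩ T and x ∉ X; or x ∈ X ∩ B ∩ T. In each case x ∈ T, so (T ∩ (T ∩ B)) ∖ (X ∖ (B ∪ X)) ⊆ T.

(⟸) This inclusion fails. Take X = ∅, B = ∅, T = {1}; then 1 ∈ T but 1 ∉ (T ∩ (T ∩ B)) ∖ (X ∖ (B ∪ X)).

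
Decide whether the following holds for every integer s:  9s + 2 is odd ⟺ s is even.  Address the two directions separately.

Forward direction. This fails: s = 5 gives 9s + 2 = 47, which is odd, but 5 is odd, not even.

Converse. This also fails: s = 0 is even, but 9s + 2 = 2 is even, not odd.

Both directions fail.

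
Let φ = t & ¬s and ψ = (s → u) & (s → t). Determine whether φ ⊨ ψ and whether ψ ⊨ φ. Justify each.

Forward direction. Assume the antecedent. If s is true, the antecedent cannot hold. If s is false, (s → u) & (s → t) reduces to true regardless of the other variables. Either way (s → u) & (s → t) holds.

Converse. This fails. Under s = F, u = F, t = F, the left side is false but the right side is true.

(⇒) holds; (⇐) fails.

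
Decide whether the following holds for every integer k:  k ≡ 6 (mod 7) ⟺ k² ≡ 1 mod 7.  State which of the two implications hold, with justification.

Only the forward direction holds.

[⇐] This fails: take k = 1. Then 1² = 1 ≡ 1 (mod 7), yet 1 ≡ 1 (mod 7), not 6.

[⇒] Suppose k ≡ 6 (mod 7). Write k = 7j + 6. Then (7j + 6)² = 49j² + 84j + 36 = 7(7j² + 12j + 5) + 1, so k² ≡ 1 (mod 7).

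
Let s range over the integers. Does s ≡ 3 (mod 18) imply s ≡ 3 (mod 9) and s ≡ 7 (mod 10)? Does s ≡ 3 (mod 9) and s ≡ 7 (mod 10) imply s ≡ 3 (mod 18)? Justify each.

(⟹) This fails: s = 3 gives 3 ≡ 3 (mod 18) but 3 ≡ 3 (mod 10), so the conjunction on the right does not hold.

(⟸) Conversely, if s ≡ 3 (mod 9) and s ≡ 7 (mod 10), then by the Chinese remainder theorem s ≡ 57 (mod 90). Since 57 ≡ 3 (mod 18) and 18 ∣ 90, we get s ≡ 3 (mod 18).

(⇒) fails; (⇐) holds.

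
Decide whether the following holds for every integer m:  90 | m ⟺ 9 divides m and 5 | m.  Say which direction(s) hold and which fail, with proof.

Only the forward implication holds.

[⇒] If 90 ∣ m, write m = 90q. Since 90 = 10·9, m = 9·(10q), so 9 ∣ m; and since 90 = 18·5, m = 5·(18q), so 5 ∣ m.

[⇐] This fails: take m = 45. Both 9 ∣ 45 and 5 ∣ 45, yet 45 is not a multiple of 90 (since 45 = 0·90 + 45), so 90 ∤ 45.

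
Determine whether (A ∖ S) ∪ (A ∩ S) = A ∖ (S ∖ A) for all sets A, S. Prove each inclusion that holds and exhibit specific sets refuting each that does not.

(⟸) Let x ∈ A ∖ (S ∖ A). Then either x ∈ A and x ∉ S; or x ∈ A ∩ S. In each case x ∈ (A ∖ S) ∪ (A ∩ S), so A ∖ (S ∖ A) ⊆ (A ∖ S) ∪ (A ∩ S).

(⟹) Let x ∈ (A ∖ S) ∪ (A ∩ S). Then either x ∈ A and x ∉ S; or x ∈ A ∩ S. In each case x ∈ A ∖ (S ∖ A), so (A ∖ S) ∪ (A ∩ S) ⊆ A ∖ (S ∖ A).

Both inclusions hold.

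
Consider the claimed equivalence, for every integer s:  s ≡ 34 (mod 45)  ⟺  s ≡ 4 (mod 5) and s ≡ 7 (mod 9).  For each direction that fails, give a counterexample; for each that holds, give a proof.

Both directions hold.

(⇒) Suppose s ≡ 34 (mod 45); write s = 45j + 34. Since 5 ∣ 45, reducing mod 5 gives s ≡ 34 ≡ 4 (mod 5); since 9 ∣ 45, reducing mod 9 gives s ≡ 34 ≡ 7 (mod 9).

(⇐) Conversely, if s ≡ 4 (mod 5) and s ≡ 7 (mod 9), then by the Chinese remainder theorem s ≡ 34 (mod 45). This is exactly s ≡ 34 (mod 45).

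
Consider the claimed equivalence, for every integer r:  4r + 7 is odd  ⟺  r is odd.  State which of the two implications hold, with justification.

The forward direction fails; the converse holds.

(⟸) Suppose r is odd. Since 4 is even, 4r is even for every r, so 4r + 7 has the same parity as 7, which is odd. Hence 4r + 7 is odd.

(⟹) This fails: take r = 2. Then 4r + 7 = 15, which is odd, yet r = 2 is even, not odd.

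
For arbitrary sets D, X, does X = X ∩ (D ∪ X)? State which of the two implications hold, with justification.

The two sets are equal.

(⊇) Let x ∈ X ∩ (D ∪ X). Then either x ∈ X and x ∉ D; or x ∈ D ∩ X. In each case x ∈ X, so X ∩ (D ∪ X) ⊆ X.

(⊆) Let x ∈ X. Then either x ∈ X and x ∉ D; or x ∈ D ∩ X. In each case x ∈ X ∩ (D ∪ X), so X ⊆ X ∩ (D ∪ X).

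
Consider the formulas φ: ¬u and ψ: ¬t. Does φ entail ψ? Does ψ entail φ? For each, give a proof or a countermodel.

Neither implication holds.

(→) This fails. Under t = T, u = F, the left side is true but the right side is false.

(←) This fails. Under t = F, u = T, the left side is false but the right side is true.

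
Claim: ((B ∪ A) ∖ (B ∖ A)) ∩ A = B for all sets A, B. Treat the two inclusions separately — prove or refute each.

(⊆) fails and (⊇) fails.

(⟹) This inclusion fails. Take A = {1}, B = ∅; then 1 ∈ ((B ∪ A) ∖ (B ∖ A)) ∩ A but 1 ∉ B.

(⟸) This inclusion fails. Take A = ∅, B = {1}; then 1 ∈ B but 1 ∉ ((B ∪ A) ∖ (B ∖ A)) ∩ A.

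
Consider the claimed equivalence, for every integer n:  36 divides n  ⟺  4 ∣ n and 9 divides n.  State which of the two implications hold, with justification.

Both implications hold.

[⇒] If 36 ∣ n, write n = 36q. Since 36 = 9·4, n = 4·(9q), so 4 ∣ n; and since 36 = 4·9, n = 9·(4q), so 9 ∣ n.

[⇐] Suppose 4 ∣ n and 9 ∣ n. Any common multiple of 4 and 9 is a multiple of their lcm; here gcd(4, 9) = 1, so lcm(4, 9) = 4·9 = 36, so 36 ∣ n.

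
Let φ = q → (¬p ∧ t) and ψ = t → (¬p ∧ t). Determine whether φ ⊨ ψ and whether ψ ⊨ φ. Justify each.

(→) This fails. Under p = T, q = F, t = T, the left side is true but the right side is false.

(←) This fails. Under p = F, q = T, t = F, the left side is false but the right side is true.

Neither direction holds.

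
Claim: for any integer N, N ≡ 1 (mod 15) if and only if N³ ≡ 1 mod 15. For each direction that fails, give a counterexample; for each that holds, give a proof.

[⇒] Suppose N ≡ 1 (mod 15). Write N = 15j + 1. Then (15j + 1)³ = 3375j³ + 675j² + 45j + 1 = 15(225j³ + 45j² + 3j) + 1, so N³ ≡ 1 (mod 15).

[⇐] Conversely, suppose N³ ≡ 1 (mod 15). The only residue r in {0, …, 14} with r³ ≡ 1 (mod 15) is r = 1, so N ≡ 1 (mod 15).

Both directions hold; the statement is true.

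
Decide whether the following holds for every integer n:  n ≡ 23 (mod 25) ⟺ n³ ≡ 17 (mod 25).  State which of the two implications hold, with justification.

Equivalent; both directions hold.

[⇒] Suppose n ≡ 23 (mod 25). Write n = 25j + 23. Then (25j + 23)³ = 15625j³ + 43125j² + 39675j + 12167 = 25(625j³ + 1725j² + 1587j + 486) + 17, so n³ ≡ 17 (mod 25).

[⇐] Conversely, suppose n³ ≡ 17 (mod 25). The only residue r in {0, …, 24} with r³ ≡ 17 (mod 25) is r = 23, so n ≡ 23 (mod 25).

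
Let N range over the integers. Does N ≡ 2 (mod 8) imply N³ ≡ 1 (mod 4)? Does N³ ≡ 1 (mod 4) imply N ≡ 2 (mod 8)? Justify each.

[⇒] This fails: take N = 2. Then 2 ≡ 2 (mod 8), but 2³ = 8 ≡ 0 (mod 4), not 1.

[⇐] This fails: take N = 1. Then 1³ = 1 ≡ 1 (mod 4), yet 1 ≡ 1 (mod 8), not 2.

Neither implication holds.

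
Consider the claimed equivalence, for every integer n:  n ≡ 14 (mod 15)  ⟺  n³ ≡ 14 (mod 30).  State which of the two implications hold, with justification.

Only the reverse direction holds.

(→) This fails: take n = 29. Then 29 ≡ 14 (mod 15), but 29³ = 24389 ≡ 29 (mod 30), not 14.

(←) Conversely, the residues r modulo 30 with r³ ≡ 14 (mod 30) are exactly {14}, and each is ≡ 14 (mod 15).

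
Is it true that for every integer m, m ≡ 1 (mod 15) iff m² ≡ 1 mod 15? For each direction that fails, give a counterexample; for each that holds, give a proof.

(⟸) This fails: take m = 4. Then 4² = 16 ≡ 1 (mod 15), yet 4 ≡ 4 (mod 15), not 1.

(⟹) Suppose m ≡ 1 (mod 15). Write m = 15j + 1. Then (15j + 1)² = 225j² + 30j + 1 = 15(15j² + 2j) + 1, so m² ≡ 1 (mod 15).

(⇒) holds; (⇐) fails.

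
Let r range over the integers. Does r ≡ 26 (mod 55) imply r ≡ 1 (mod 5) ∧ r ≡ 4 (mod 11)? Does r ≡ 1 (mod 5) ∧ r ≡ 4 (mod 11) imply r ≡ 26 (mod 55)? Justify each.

The biconditional holds.

(⇒) Suppose r ≡ 26 (mod 55); write r = 55j + 26. Since 5 ∣ 55, reducing mod 5 gives r ≡ 26 ≡ 1 (mod 5); since 11 ∣ 55, reducing mod 11 gives r ≡ 26 ≡ 4 (mod 11).

(⇐) Conversely, if r ≡ 1 (mod 5) and r ≡ 4 (mod 11), then by the Chinese remainder theorem r ≡ 26 (mod 55). This is exactly r ≡ 26 (mod 55).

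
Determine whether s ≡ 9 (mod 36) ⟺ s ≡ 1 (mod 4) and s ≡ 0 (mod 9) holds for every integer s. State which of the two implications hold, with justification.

Both directions hold.

(→) Suppose s ≡ 9 (mod 36); write s = 36j + 9. Since 4 ∣ 36, reducing mod 4 gives s ≡ 9 ≡ 1 (mod 4); since 9 ∣ 36, reducing mod 9 gives s ≡ 9 ≡ 0 (mod 9).

(←) Conversely, if s ≡ 1 (mod 4) and s ≡ 0 (mod 9), then by the Chinese remainder theorem s ≡ 9 (mod 36). This is exactly s ≡ 9 (mod 36).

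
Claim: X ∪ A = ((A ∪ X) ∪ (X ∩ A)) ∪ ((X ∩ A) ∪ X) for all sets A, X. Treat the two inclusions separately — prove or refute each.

(⟸) Let x ∈ ((A ∪ X) ∪ (X ∩ A)) ∪ ((X ∩ A) ∪ X). Then either x ∈ A and x ∉ X; or x ∈ X and x ∉ A; or x ∈ A ∩ X. In each case x ∈ X ∪ A, so ((A ∪ X) ∪ (X ∩ A)) ∪ ((X ∩ A) ∪ X) ⊆ X ∪ A.

(⟹) Let x ∈ X ∪ A. Then either x ∈ A and x ∉ X; or x ∈ X and x ∉ A; or x ∈ A ∩ X. In each case x ∈ ((A ∪ X) ∪ (X ∩ A)) ∪ ((X ∩ A) ∪ X), so X ∪ A ⊆ ((A ∪ X) ∪ (X ∩ A)) ∪ ((X ∩ A) ∪ X).

Both inclusions hold.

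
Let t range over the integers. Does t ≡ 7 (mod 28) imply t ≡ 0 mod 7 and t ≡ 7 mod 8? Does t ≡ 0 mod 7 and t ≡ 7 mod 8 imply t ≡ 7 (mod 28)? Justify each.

(⇒) fails; (⇐) holds.

(⟹) This fails: t = 35 gives 35 ≡ 7 (mod 28) but 35 ≡ 3 (mod 8), so the conjunction on the right does not hold.

(⟸) Conversely, if t ≡ 0 (mod 7) and t ≡ 7 (mod 8), then by the Chinese remainder theorem t ≡ 7 (mod 56). Since 7 ≡ 7 (mod 28) and 28 ∣ 56, we get t ≡ 7 (mod 28).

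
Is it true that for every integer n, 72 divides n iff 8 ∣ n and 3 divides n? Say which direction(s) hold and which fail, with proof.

(⟹) If 72 ∣ n, write n = 72q. Since 72 = 9·8, n = 8·(9q), so 8 ∣ n; and since 72 = 24·3, n = 3·(24q), so 3 ∣ n.

(⟸) This fails: take n = 24. Both 8 ∣ 24 and 3 ∣ 24, yet 24 is not a multiple of 72 (since 24 = 0·72 + 24), so 72 ∤ 24.

Only the forward direction holds.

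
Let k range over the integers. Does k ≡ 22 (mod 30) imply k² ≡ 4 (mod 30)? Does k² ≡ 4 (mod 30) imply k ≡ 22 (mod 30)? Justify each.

(⇒) Suppose k ≡ 22 (mod 30). Write k = 30j + 22. Then (30j + 22)² = 900j² + 1320j + 484 = 30(30j² + 44j + 16) + 4, so k² ≡ 4 (mod 30).

(⇐) This fails: take k = 2. Then 2² = 4 ≡ 4 (mod 30), yet 2 ≡ 2 (mod 30), not 22.

Not equivalent: only (⇒) holds.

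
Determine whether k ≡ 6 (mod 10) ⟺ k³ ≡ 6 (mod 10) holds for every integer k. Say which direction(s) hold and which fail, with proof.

Both directions hold.

(⟹) Suppose k ≡ 6 (mod 10). Write k = 10j + 6. Then (10j + 6)³ = 1000j³ + 1800j² + 1080j + 216 = 10(100j³ + 180j² + 108j + 21) + 6, so k³ ≡ 6 (mod 10).

(⟸) For the converse, argue contrapositively. If k ≢ 6 (mod 10), then k is congruent to one of 0, 1, 2, 3, 4, 5, 7, 8, 9 modulo 10, and these give k³ ≡ 0, 1, 8, 7, 4, 5, 3, 2, 9 respectively — never 6.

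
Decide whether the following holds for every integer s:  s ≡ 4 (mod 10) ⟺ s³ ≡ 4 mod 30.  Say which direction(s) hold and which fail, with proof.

(⇐) The residues r modulo 30 with r³ ≡ 4 (mod 30) are exactly {4}, and each is ≡ 4 (mod 10).

(⇒) This fails: take s = 14. Then 14 ≡ 4 (mod 10), but 14³ = 2744 ≡ 14 (mod 30), not 4.

Only the converse holds.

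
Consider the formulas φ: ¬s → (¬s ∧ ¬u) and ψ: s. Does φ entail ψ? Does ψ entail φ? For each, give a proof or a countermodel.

(⇒) This fails. Under u = F, s = F, the left side is true but the right side is false.

(⇐) Assume the antecedent. If u is true, the antecedent forces (u = T, s = T), and ¬s → (¬s ∧ ¬u) holds there. If u is false, ¬s → (¬s ∧ ¬u) reduces to true regardless of the other variables. Either way ¬s → (¬s ∧ ¬u) holds.

Not equivalent: only (⇐) holds.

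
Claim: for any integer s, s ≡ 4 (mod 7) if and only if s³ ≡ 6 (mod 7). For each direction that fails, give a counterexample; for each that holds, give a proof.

Neither implication holds.

(→) This fails: take s = 4. Then 4 ≡ 4 (mod 7), but 4³ = 64 ≡ 1 (mod 7), not 6.

(←) This fails: take s = 3. Then 3³ = 27 ≡ 6 (mod 7), yet 3 ≡ 3 (mod 7), not 4.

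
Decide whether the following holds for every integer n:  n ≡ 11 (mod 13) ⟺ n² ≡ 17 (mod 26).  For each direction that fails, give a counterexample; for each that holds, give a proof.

(⇒) fails and (⇐) fails.

[⇒] This fails: take n = 24. Then 24 ≡ 11 (mod 13), but 24² = 576 ≡ 4 (mod 26), not 17.

[⇐] This fails: take n = 15. Then 15² = 225 ≡ 17 (mod 26), yet 15 ≡ 2 (mod 13), not 11.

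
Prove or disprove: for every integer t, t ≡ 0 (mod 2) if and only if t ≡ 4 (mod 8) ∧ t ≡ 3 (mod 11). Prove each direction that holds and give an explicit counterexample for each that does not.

(⇒) This fails: t = 0 gives 0 ≡ 0 (mod 2) but 0 ≡ 0 (mod 8), so the conjunction on the right does not hold.

(⇐) Conversely, if t ≡ 4 (mod 8) and t ≡ 3 (mod 11), then by the Chinese remainder theorem t ≡ 36 (mod 88). Since 36 ≡ 0 (mod 2) and 2 ∣ 88, we get t ≡ 0 (mod 2).

Only the converse holds.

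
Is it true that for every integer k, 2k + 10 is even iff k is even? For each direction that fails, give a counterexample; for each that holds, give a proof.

(⟹) This fails: take k = 7. Then 2k + 10 = 24, which is even, yet k = 7 is odd, not even.

(⟸) Suppose k is even. Since 2 is even, 2k is even for every k, so 2k + 10 has the same parity as 10, which is even. Hence 2k + 10 is even.

(⇒) fails; (⇐) holds.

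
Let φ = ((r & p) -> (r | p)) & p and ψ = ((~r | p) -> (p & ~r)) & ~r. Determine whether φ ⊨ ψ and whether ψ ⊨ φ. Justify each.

Converse. Assume the antecedent. If r is true, the antecedent cannot hold. If r is false, the antecedent forces (r = F, p = T), and ((r & p) -> (r | p)) & p holds there. Either way ((r & p) -> (r | p)) & p holds.

Forward direction. This fails. Under r = T, p = T, the left side is true but the right side is false.

The forward direction fails; the converse holds.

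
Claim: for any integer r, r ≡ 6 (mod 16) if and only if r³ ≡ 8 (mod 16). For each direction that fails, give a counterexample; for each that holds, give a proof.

(⇐) This fails: take r = 2. Then 2³ = 8 ≡ 8 (mod 16), yet 2 ≡ 2 (mod 16), not 6.

(⇒) Suppose r ≡ 6 (mod 16). Write r = 16j + 6. Then (16j + 6)³ = 4096j³ + 4608j² + 1728j + 216 = 16(256j³ + 288j² + 108j + 13) + 8, so r³ ≡ 8 (mod 16).

The forward direction holds; the converse fails.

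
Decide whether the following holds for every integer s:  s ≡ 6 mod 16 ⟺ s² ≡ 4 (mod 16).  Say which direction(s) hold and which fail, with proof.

(→) Suppose s ≡ 6 mod 16. Write s = 16j + 6. Then (16j + 6)² = 256j² + 192j + 36 = 16(16j² + 12j + 2) + 4, so s² ≡ 4 (mod 16).

(←) This fails: take s = 2. Then 2² = 4 ≡ 4 (mod 16), yet 2 ≡ 2 (mod 16), not 6.

Only the forward implication holds.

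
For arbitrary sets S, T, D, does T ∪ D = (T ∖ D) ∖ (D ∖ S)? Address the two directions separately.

(⟸) Let x ∈ (T ∖ D) ∖ (D ∖ S). Then either x ∈ T and x ∉ S, D; or x ∈ S ∩ T and x ∉ D. In each case x ∈ T ∪ D, so (T ∖ D) ∖ (D ∖ S) ⊆ T ∪ D.

(⟹) This inclusion fails. Take S = ∅, T = ∅, D = {1}; then 1 ∈ T ∪ D but 1 ∉ (T ∖ D) ∖ (D ∖ S).

Only the reverse inclusion holds.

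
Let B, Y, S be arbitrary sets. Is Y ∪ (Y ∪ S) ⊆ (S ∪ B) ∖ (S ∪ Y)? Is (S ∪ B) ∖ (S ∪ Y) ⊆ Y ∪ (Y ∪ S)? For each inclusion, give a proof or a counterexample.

Forward inclusion. This inclusion fails. Take B = ∅, Y = {1}, S = ∅; then 1 ∈ Y ∪ (Y ∪ S) but 1 ∉ (S ∪ B) ∖ (S ∪ Y).

Reverse inclusion. This inclusion fails. Take B = {1}, Y = ∅, S = ∅; then 1 ∈ (S ∪ B) ∖ (S ∪ Y) but 1 ∉ Y ∪ (Y ∪ S).

Neither inclusion holds.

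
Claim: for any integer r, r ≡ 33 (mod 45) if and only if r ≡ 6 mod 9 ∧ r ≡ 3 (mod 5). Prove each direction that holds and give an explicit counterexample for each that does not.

(⇐) If r ≡ 6 (mod 9) and r ≡ 3 (mod 5), then by the Chinese remainder theorem r ≡ 33 (mod 45). This is exactly r ≡ 33 (mod 45).

(⇒) Suppose r ≡ 33 (mod 45); write r = 45j + 33. Since 9 ∣ 45, reducing mod 9 gives r ≡ 33 ≡ 6 (mod 9); since 5 ∣ 45, reducing mod 5 gives r ≡ 33 ≡ 3 (mod 5).

Both directions hold.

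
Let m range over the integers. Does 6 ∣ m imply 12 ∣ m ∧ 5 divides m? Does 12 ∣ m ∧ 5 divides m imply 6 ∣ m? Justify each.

(⇒) This fails: take m = 6. Certainly 6 ∣ 6, but 12 ∤ 6.

(⇐) Suppose 12 ∣ m and 5 ∣ m. Any common multiple of 12 and 5 is a multiple of their lcm; here gcd(12, 5) = 1, so lcm(12, 5) = 12·5 = 60, so 60 ∣ m. Since 6 ∣ 60, it follows that 6 ∣ m.

Only the reverse direction holds.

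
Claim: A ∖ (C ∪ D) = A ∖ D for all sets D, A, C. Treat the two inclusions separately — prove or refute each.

(⊆) holds; (⊇) fails.

Reverse inclusion. This inclusion fails. Take D = ∅, A = {1}, C = {1}; then 1 ∈ A ∖ D but 1 ∉ A ∖ (C ∪ D).

Forward inclusion. Let x ∈ A ∖ (C ∪ D). Then x ∈ A and x ∉ D, C, from which x ∈ A ∖ D.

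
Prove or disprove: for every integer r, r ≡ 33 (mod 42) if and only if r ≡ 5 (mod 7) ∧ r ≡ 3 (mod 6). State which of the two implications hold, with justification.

(⇒) Suppose r ≡ 33 (mod 42); write r = 42j + 33. Since 7 ∣ 42, reducing mod 7 gives r ≡ 33 ≡ 5 (mod 7); since 6 ∣ 42, reducing mod 6 gives r ≡ 33 ≡ 3 (mod 6).

(⇐) Conversely, if r ≡ 5 (mod 7) and r ≡ 3 (mod 6), then by the Chinese remainder theorem r ≡ 33 (mod 42). This is exactly r ≡ 33 (mod 42).

Both directions hold; the statement is true.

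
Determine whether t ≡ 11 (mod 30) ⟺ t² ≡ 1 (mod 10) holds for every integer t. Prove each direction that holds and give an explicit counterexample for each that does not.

Not equivalent: only (⇒) holds.

(←) This fails: take t = 1. Then 1² = 1 ≡ 1 (mod 10), yet 1 ≡ 1 (mod 30), not 11.

(→) Suppose t ≡ 11 (mod 30). Then t² ≡ 11² = 121 (mod 30), and since 10 ∣ 30, also t² ≡ 1 (mod 10).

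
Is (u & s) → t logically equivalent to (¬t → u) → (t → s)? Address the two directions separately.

[⇒] This fails. Under t = T, u = F, s = F, the left side is true but the right side is false.

[⇐] This fails. Under t = F, u = T, s = T, the left side is false but the right side is true.

(⇒) fails and (⇐) fails.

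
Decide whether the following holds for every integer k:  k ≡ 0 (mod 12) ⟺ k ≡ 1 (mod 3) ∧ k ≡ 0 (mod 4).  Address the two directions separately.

Forward direction. This fails: k = 0 gives 0 ≡ 0 (mod 12) but 0 ≡ 0 (mod 3), so the conjunction on the right does not hold.

Converse. This fails: k = 4 satisfies both congruences on the right (4 ≡ 1 mod 3 and 4 ≡ 0 mod 4) yet 4 ≡ 4 (mod 12), not 0.

(⇒) fails and (⇐) fails.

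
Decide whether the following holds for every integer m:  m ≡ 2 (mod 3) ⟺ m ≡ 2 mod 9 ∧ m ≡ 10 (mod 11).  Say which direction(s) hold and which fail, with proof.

(→) This fails: m = 2 gives 2 ≡ 2 (mod 3) but 2 ≡ 2 (mod 11), so the conjunction on the right does not hold.

(←) Conversely, if m ≡ 2 (mod 9) and m ≡ 10 (mod 11), then by the Chinese remainder theorem m ≡ 65 (mod 99). Since 65 ≡ 2 (mod 3) and 3 ∣ 99, we get m ≡ 2 (mod 3).

Only the reverse direction holds.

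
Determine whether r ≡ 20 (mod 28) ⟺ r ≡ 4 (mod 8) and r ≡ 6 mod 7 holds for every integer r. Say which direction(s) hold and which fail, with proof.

Not equivalent: only (⇐) holds.

(⇒) This fails: r = 48 gives 48 ≡ 20 (mod 28) but 48 ≡ 0 (mod 8), so the conjunction on the right does not hold.

(⇐) Conversely, if r ≡ 4 (mod 8) and r ≡ 6 (mod 7), then by the Chinese remainder theorem r ≡ 20 (mod 56). Since 20 ≡ 20 (mod 28) and 28 ∣ 56, we get r ≡ 20 (mod 28).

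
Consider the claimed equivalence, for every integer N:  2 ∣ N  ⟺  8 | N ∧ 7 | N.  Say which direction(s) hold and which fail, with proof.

Forward direction. This fails: take N = 2. Certainly 2 ∣ 2, but 8 ∤ 2.

Converse. Suppose 8 ∣ N and 7 ∣ N. Any common multiple of 8 and 7 is a multiple of their lcm; here gcd(8, 7) = 1, so lcm(8, 7) = 8·7 = 56, so 56 ∣ N. Since 2 ∣ 56, it follows that 2 ∣ N.

Only the reverse direction holds.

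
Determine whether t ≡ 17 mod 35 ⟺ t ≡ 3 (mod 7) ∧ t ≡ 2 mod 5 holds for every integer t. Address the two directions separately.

(→) Suppose t ≡ 17 (mod 35); write t = 35j + 17. Since 7 ∣ 35, reducing mod 7 gives t ≡ 17 ≡ 3 (mod 7); since 5 ∣ 35, reducing mod 5 gives t ≡ 17 ≡ 2 (mod 5).

(←) Conversely, if t ≡ 3 (mod 7) and t ≡ 2 (mod 5), then by the Chinese remainder theorem t ≡ 17 (mod 35). This is exactly t ≡ 17 (mod 35).

Both directions hold; the statement is true.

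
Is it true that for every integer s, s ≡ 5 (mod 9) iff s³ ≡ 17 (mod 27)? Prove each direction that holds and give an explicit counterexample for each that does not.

(←) The residues r modulo 27 with r³ ≡ 17 (mod 27) are exactly {5, 14, 23}, and each is ≡ 5 (mod 9).

(→) Suppose s ≡ 5 (mod 9). Working modulo 27, s ∈ {5, 14, 23}; for each such r, r³ ≡ 17 (mod 27).

Both implications hold.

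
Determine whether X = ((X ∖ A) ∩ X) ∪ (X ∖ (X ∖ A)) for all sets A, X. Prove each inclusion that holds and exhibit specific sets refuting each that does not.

(⟹) Let x ∈ X. Then either x ∈ X and x ∉ A; or x ∈ A ∩ X. In each case x ∈ ((X ∖ A) ∩ X) ∪ (X ∖ (X ∖ A)), so X ⊆ ((X ∖ A) ∩ X) ∪ (X ∖ (X ∖ A)).

(⟸) Let x ∈ ((X ∖ A) ∩ X) ∪ (X ∖ (X ∖ A)). Then either x ∈ X and x ∉ A; or x ∈ A ∩ X. In each case x ∈ X, so ((X ∖ A) ∩ X) ∪ (X ∖ (X ∖ A)) ⊆ X.

Both inclusions hold.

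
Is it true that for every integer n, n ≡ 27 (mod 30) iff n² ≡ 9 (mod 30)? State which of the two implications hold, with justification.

The forward direction holds; the converse fails.

[⇒] Suppose n ≡ 27 (mod 30). Write n = 30j + 27. Then (30j + 27)² = 900j² + 1620j + 729 = 30(30j² + 54j + 24) + 9, so n² ≡ 9 (mod 30).

[⇐] This fails: take n = 3. Then 3² = 9 ≡ 9 (mod 30), yet 3 ≡ 3 (mod 30), not 27.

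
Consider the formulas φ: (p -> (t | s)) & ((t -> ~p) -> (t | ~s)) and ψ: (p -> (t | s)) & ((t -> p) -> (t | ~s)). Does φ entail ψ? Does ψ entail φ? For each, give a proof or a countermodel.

Both directions hold.

(⇐) Assume the antecedent. If t is true, the consequent reduces to true regardless of the other variables. If t is false, the antecedent forces (t = F, s = F, p = F), and the consequent holds there. Either way the consequent holds.

(⇒) Assume the antecedent. If t is true, the consequent reduces to true regardless of the other variables. If t is false, the antecedent forces (t = F, s = F, p = F), and the consequent holds there. Either way the consequent holds.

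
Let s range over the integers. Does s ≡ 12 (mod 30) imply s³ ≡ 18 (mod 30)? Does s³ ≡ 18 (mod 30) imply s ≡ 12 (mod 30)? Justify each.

Both directions hold; the statement is true.

[⇒] Suppose s ≡ 12 (mod 30). Write s = 30j + 12. Then (30j + 12)³ = 27000j³ + 32400j² + 12960j + 1728 = 30(900j³ + 1080j² + 432j + 57) + 18, so s³ ≡ 18 (mod 30).

[⇐] Conversely, suppose s³ ≡ 18 (mod 30). The only residue r in {0, …, 29} with r³ ≡ 18 (mod 30) is r = 12, so s ≡ 12 (mod 30).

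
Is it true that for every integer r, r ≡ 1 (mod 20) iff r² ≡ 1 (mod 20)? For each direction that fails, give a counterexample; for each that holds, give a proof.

(⟹) Suppose r ≡ 1 (mod 20). Write r = 20j + 1. Then (20j + 1)² = 400j² + 40j + 1 = 20(20j² + 2j) + 1, so r² ≡ 1 (mod 20).

(⟸) This fails: take r = 9. Then 9² = 81 ≡ 1 (mod 20), yet 9 ≡ 9 (mod 20), not 1.

(⇒) holds; (⇐) fails.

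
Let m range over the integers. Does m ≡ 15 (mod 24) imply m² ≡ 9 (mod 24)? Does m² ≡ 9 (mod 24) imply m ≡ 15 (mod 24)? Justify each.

[⇒] Suppose m ≡ 15 (mod 24). Write m = 24j + 15. Then (24j + 15)² = 576j² + 720j + 225 = 24(24j² + 30j + 9) + 9, so m² ≡ 9 (mod 24).

[⇐] This fails: take m = 3. Then 3² = 9 ≡ 9 (mod 24), yet 3 ≡ 3 (mod 24), not 15.

Only the forward implication holds.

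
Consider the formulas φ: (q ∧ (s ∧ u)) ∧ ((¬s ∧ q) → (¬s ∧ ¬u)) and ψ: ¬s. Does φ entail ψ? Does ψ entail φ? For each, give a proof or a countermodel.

Both directions fail.

(⇒) This fails. Under q = T, s = T, u = T, the left side is true but the right side is false.

(⇐) This fails. Under q = F, s = F, u = F, the left side is false but the right side is true.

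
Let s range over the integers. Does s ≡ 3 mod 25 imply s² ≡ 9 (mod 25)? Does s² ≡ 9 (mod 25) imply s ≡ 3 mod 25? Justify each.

Only the forward implication holds.

(⇐) This fails: take s = 22. Then 22² = 484 ≡ 9 (mod 25), yet 22 ≡ 22 (mod 25), not 3.

(⇒) Suppose s ≡ 3 mod 25. Write s = 25j + 3. Then (25j + 3)² = 625j² + 150j + 9 = 25(25j² + 6j) + 9, so s² ≡ 9 (mod 25).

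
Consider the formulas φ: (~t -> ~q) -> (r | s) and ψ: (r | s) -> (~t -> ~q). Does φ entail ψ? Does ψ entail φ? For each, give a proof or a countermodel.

(⇒) This fails. Under q = T, r = T, s = F, t = F, the left side is true but the right side is false.

(⇐) This fails. Under q = F, r = F, s = F, t = F, the left side is false but the right side is true.

(⇒) fails and (⇐) fails.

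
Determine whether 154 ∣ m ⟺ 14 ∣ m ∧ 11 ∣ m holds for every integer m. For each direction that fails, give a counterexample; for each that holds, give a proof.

The biconditional holds.

(⇐) Suppose 14 ∣ m and 11 ∣ m. Any common multiple of 14 and 11 is a multiple of their lcm; here gcd(14, 11) = 1, so lcm(14, 11) = 14·11 = 154, so 154 ∣ m.

(⇒) If 154 ∣ m, write m = 154q. Since 154 = 11·14, m = 14·(11q), so 14 ∣ m; and since 154 = 14·11, m = 11·(14q), so 11 ∣ m.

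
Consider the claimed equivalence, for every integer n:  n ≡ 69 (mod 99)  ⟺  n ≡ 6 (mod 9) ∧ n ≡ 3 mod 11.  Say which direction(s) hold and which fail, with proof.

Both directions hold.

(⇐) If n ≡ 6 (mod 9) and n ≡ 3 (mod 11), then by the Chinese remainder theorem n ≡ 69 (mod 99). This is exactly n ≡ 69 (mod 99).

(⇒) Suppose n ≡ 69 (mod 99); write n = 99j + 69. Since 9 ∣ 99, reducing mod 9 gives n ≡ 69 ≡ 6 (mod 9); since 11 ∣ 99, reducing mod 11 gives n ≡ 69 ≡ 3 (mod 11).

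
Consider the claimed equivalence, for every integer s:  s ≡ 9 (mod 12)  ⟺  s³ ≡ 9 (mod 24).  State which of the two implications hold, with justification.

Forward direction. This fails: take s = 21. Then 21 ≡ 9 (mod 12), but 21³ = 9261 ≡ 21 (mod 24), not 9.

Converse. The residues r modulo 24 with r³ ≡ 9 (mod 24) are exactly {9}, and each is ≡ 9 (mod 12).

The forward direction fails; the converse holds.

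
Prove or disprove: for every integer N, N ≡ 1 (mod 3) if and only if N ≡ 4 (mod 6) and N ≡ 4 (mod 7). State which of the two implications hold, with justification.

Forward direction. This fails: N = 1 gives 1 ≡ 1 (mod 3) but 1 ≡ 1 (mod 6), so the conjunction on the right does not hold.

Converse. If N ≡ 4 (mod 6) and N ≡ 4 (mod 7), then by the Chinese remainder theorem N ≡ 4 (mod 42). Since 4 ≡ 1 (mod 3) and 3 ∣ 42, we get N ≡ 1 (mod 3).

The forward direction fails; the converse holds.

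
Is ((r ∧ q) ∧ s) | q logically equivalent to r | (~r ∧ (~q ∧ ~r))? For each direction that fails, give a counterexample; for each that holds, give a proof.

(⇒) fails and (⇐) fails.

[⇒] This fails. Under q = T, s = F, r = F, the left side is true but the right side is false.

[⇐] This fails. Under q = F, s = F, r = F, the left side is false but the right side is true.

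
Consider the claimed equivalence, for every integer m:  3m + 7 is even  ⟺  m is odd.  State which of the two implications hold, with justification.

(⟹) Suppose 3m + 7 is even. Since 3 is odd, 3m and m have the same parity, so 3m + 7 ≡ m + 7 (mod 2). As 7 is odd, 3m + 7 is even exactly when m is odd. Thus m is odd.

(⟸) Conversely, suppose m is odd; write m = 2j + 1. Then 3m + 7 = 3·(2j + 1) + 7 = 2·3j + 10, which is even.

Both implications hold.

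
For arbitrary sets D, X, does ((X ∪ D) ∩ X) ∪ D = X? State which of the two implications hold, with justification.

(⊆) fails; (⊇) holds.

(⟹) This inclusion fails. Take D = {1}, X = ∅; then 1 ∈ ((X ∪ D) ∩ X) ∪ D but 1 ∉ X.

(⟸) Let x ∈ X. Then either x ∈ X and x ∉ D; or x ∈ D ∩ X. In each case x ∈ ((X ∪ D) ∩ X) ∪ D, so X ⊆ ((X ∪ D) ∩ X) ∪ D.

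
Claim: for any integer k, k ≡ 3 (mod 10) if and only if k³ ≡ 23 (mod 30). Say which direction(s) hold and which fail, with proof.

Neither direction holds.

(→) This fails: take k = 3. Then 3 ≡ 3 (mod 10), but 3³ = 27 ≡ 27 (mod 30), not 23.

(←) This fails: take k = 17. Then 17³ = 4913 ≡ 23 (mod 30), yet 17 ≡ 7 (mod 10), not 3.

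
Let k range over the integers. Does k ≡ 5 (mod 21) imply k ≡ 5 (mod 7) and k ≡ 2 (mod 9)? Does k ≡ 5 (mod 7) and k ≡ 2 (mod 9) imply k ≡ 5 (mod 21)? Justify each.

Only the reverse direction holds.

[⇐] If k ≡ 5 (mod 7) and k ≡ 2 (mod 9), then by the Chinese remainder theorem k ≡ 47 (mod 63). Since 47 ≡ 5 (mod 21) and 21 ∣ 63, we get k ≡ 5 (mod 21).

[⇒] This fails: k = 26 gives 26 ≡ 5 (mod 21) but 26 ≡ 8 (mod 9), so the conjunction on the right does not hold.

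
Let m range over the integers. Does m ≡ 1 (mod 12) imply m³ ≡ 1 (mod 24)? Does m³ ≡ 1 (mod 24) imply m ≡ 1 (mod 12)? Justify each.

Only the reverse direction holds.

(→) This fails: take m = 13. Then 13 ≡ 1 (mod 12), but 13³ = 2197 ≡ 13 (mod 24), not 1.

(←) Conversely, the residues r modulo 24 with r³ ≡ 1 (mod 24) are exactly {1}, and each is ≡ 1 (mod 12).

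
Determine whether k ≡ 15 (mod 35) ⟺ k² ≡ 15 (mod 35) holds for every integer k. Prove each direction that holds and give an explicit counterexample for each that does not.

Converse. This fails: take k = 20. Then 20² = 400 ≡ 15 (mod 35), yet 20 ≡ 20 (mod 35), not 15.

Forward direction. Suppose k ≡ 15 (mod 35). Write k = 35j + 15. Then (35j + 15)² = 1225j² + 1050j + 225 = 35(35j² + 30j + 6) + 15, so k² ≡ 15 (mod 35).

The forward direction holds; the converse fails.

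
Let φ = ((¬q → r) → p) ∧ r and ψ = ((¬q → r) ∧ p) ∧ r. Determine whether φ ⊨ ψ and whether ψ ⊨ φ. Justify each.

(→) Assume the antecedent. If q is true, the antecedent forces (q = T, r = T, p = T), and ((¬q → r) ∧ p) ∧ r holds there. If q is false, the antecedent forces (q = F, r = T, p = T), and ((¬q → r) ∧ p) ∧ r holds there. Either way ((¬q → r) ∧ p) ∧ r holds.

(←) Assume the antecedent. If q is true, the antecedent forces (q = T, r = T, p = T), and ((¬q → r) → p) ∧ r holds there. If q is false, the antecedent forces (q = F, r = T, p = T), and ((¬q → r) → p) ∧ r holds there. Either way ((¬q → r) → p) ∧ r holds.

Both implications hold.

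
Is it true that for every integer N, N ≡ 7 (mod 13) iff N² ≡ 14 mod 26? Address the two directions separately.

Forward direction. This fails: take N = 7. Then 7 ≡ 7 (mod 13), but 7² = 49 ≡ 23 (mod 26), not 14.

Converse. This fails: take N = 12. Then 12² = 144 ≡ 14 (mod 26), yet 12 ≡ 12 (mod 13), not 7.

(⇒) fails and (⇐) fails.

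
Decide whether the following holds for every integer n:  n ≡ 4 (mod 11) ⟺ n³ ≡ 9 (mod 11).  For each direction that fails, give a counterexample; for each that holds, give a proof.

Both directions hold; the statement is true.

(→) Suppose n ≡ 4 (mod 11). Write n = 11j + 4. Then (11j + 4)³ = 1331j³ + 1452j² + 528j + 64 = 11(121j³ + 132j² + 48j + 5) + 9, so n³ ≡ 9 (mod 11).

(←) For the converse, argue contrapositively. If n ≢ 4 (mod 11), then n is congruent to one of 0, 1, 2, 3, 5, 6, 7, 8, 9, 10 modulo 11, and these give n³ ≡ 0, 1, 8, 5, 4, 7, 2, 6, 3, 10 respectively — never 9.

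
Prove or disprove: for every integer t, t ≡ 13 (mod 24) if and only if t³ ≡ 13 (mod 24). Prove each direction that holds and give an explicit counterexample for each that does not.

Both directions hold; the statement is true.

[⇒] Suppose t ≡ 13 (mod 24). Write t = 24j + 13. Then (24j + 13)³ = 13824j³ + 22464j² + 12168j + 2197 = 24(576j³ + 936j² + 507j + 91) + 13, so t³ ≡ 13 (mod 24).

[⇐] Conversely, suppose t³ ≡ 13 (mod 24). The only residue r in {0, …, 23} with r³ ≡ 13 (mod 24) is r = 13, so t ≡ 13 (mod 24).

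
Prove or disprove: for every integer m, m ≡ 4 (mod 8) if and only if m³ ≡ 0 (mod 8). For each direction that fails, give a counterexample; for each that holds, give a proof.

(→) Suppose m ≡ 4 (mod 8). Write m = 8j + 4. Then (8j + 4)³ = 512j³ + 768j² + 384j + 64 = 8(64j³ + 96j² + 48j + 8) + 0, so m³ ≡ 0 (mod 8).

(←) This fails: take m = 0. Then 0³ = 0 ≡ 0 (mod 8), yet 0 ≡ 0 (mod 8), not 4.

Only the forward implication holds.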